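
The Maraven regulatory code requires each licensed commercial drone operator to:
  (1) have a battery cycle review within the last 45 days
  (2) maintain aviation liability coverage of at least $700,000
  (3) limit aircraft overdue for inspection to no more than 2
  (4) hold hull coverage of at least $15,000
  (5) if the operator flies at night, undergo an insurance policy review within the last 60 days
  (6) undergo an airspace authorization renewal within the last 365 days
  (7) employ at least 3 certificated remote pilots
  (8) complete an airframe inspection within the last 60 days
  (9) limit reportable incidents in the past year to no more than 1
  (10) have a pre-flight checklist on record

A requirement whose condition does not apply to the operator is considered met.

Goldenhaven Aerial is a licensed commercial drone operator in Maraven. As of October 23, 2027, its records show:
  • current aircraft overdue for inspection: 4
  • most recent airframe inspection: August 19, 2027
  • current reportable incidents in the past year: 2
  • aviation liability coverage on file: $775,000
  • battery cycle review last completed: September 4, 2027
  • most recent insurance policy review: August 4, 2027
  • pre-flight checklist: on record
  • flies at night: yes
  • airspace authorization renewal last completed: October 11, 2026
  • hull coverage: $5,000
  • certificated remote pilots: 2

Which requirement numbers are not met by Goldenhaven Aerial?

1, 3, 4, 5, 6, 7, 8, 9

1. battery cycle review 49 days ago vs limit 45 → not met
2. aviation liability coverage $775,000 ≥ $700,000 → met
3. aircraft overdue for inspection 4 > 2 → not met
4. hull coverage $5,000 < $15,000 → not met
5. condition 'flies at night' holds; insurance policy review 80 days ago vs limit 60 → not met
6. airspace authorization renewal 377 days ago vs limit 365 → not met
7. certificated remote pilots 2 < 3 → not met
8. airframe inspection 65 days ago vs limit 60 → not met
9. reportable incidents in the past year 2 > 1 → not met
10. pre-flight checklist present → met
Not met: 1, 3, 4, 5, 6, 7, 8, 9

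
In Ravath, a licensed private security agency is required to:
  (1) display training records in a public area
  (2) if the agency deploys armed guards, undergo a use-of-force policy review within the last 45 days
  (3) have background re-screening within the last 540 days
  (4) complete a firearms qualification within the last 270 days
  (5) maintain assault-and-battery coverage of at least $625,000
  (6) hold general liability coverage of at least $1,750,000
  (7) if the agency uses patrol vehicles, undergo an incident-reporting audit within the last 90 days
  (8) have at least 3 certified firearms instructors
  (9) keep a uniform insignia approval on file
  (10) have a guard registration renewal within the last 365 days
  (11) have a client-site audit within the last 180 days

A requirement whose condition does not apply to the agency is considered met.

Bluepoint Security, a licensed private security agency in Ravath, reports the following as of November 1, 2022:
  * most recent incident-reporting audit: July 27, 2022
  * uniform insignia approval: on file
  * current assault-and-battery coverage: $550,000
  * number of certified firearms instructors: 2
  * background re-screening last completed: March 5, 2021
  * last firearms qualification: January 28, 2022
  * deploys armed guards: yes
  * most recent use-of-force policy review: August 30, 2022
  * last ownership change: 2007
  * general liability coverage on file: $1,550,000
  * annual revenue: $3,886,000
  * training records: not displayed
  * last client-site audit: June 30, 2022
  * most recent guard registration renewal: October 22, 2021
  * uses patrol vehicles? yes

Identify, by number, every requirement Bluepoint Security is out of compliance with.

1. training records absent → not met
2. condition 'deploys armed guards' holds; use-of-force policy review 63 days ago vs limit 45 → not met
3. background re-screening 606 days ago vs limit 540 → not met
4. firearms qualification 277 days ago vs limit 270 → not met
5. assault-and-battery coverage $550,000 < $625,000 → not met
6. general liability coverage $1,550,000 < $1,750,000 → not met
7. condition 'uses patrol vehicles' holds; incident-reporting audit 97 days ago vs limit 90 → not met
8. certified firearms instructors 2 < 3 → not met
9. uniform insignia approval present → met
10. guard registration renewal 375 days ago vs limit 365 → not met
11. client-site audit 124 days ago vs limit 180 → met
Not met: 1, 2, 3, 4, 5, 6, 7, 8, 10

1, 2, 3, 4, 5, 6, 7, 8, 10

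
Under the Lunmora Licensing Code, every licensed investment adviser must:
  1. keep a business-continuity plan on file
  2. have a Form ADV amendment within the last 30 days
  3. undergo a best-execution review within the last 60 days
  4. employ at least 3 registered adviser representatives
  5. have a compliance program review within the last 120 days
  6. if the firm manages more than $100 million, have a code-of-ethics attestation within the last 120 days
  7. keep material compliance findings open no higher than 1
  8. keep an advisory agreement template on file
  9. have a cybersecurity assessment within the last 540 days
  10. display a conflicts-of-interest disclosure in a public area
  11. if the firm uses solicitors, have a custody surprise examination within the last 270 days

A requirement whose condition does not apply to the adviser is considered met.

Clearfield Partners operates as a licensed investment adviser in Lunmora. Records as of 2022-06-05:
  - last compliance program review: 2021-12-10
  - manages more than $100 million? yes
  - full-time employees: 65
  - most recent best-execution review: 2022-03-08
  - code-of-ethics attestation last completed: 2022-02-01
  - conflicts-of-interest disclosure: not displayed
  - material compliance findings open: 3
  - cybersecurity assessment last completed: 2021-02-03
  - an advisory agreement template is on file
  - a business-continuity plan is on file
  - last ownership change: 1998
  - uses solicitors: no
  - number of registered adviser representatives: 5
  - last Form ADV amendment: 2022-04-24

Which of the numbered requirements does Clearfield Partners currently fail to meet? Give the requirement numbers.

1. business-continuity plan present → met
2. Form ADV amendment 42 days ago vs limit 30 → not met
3. best-execution review 89 days ago vs limit 60 → not met
4. registered adviser representatives 5 ≥ 3 → met
5. compliance program review 177 days ago vs limit 120 → not met
6. condition 'manages more than $100 million' holds; code-of-ethics attestation 124 days ago vs limit 120 → not met
7. material compliance findings open 3 > 1 → not met
8. advisory agreement template present → met
9. cybersecurity assessment 487 days ago vs limit 540 → met
10. conflicts-of-interest disclosure absent → not met
11. condition 'uses solicitors' does not hold → requirement n/a → met
Not met: 2, 3, 5, 6, 7, 10

2, 3, 5, 6, 7, 10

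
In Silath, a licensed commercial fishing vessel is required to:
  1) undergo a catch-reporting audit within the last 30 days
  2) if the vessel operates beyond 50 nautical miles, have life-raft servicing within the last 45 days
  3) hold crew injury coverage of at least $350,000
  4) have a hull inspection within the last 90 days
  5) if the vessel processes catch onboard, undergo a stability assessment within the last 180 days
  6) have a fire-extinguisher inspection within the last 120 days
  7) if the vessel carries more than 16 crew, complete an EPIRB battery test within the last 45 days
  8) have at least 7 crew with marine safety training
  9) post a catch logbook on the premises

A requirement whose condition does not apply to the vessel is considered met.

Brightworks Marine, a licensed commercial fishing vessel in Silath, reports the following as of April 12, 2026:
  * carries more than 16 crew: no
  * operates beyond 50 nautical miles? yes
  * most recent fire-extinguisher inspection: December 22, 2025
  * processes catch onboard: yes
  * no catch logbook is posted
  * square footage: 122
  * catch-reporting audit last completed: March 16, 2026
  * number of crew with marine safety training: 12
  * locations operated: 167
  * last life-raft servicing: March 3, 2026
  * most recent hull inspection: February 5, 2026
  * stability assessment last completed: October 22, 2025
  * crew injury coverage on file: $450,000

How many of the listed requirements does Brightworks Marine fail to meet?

1

1. catch-reporting audit 27 days ago vs limit 30 → met
2. condition 'operates beyond 50 nautical miles' holds; life-raft servicing 40 days ago vs limit 45 → met
3. crew injury coverage $450,000 ≥ $350,000 → met
4. hull inspection 66 days ago vs limit 90 → met
5. condition 'processes catch onboard' holds; stability assessment 172 days ago vs limit 180 → met
6. fire-extinguisher inspection 111 days ago vs limit 120 → met
7. condition 'carries more than 16 crew' does not hold → requirement n/a → met
8. crew with marine safety training 12 ≥ 7 → met
9. catch logbook absent → not met
Not met: 1 of 9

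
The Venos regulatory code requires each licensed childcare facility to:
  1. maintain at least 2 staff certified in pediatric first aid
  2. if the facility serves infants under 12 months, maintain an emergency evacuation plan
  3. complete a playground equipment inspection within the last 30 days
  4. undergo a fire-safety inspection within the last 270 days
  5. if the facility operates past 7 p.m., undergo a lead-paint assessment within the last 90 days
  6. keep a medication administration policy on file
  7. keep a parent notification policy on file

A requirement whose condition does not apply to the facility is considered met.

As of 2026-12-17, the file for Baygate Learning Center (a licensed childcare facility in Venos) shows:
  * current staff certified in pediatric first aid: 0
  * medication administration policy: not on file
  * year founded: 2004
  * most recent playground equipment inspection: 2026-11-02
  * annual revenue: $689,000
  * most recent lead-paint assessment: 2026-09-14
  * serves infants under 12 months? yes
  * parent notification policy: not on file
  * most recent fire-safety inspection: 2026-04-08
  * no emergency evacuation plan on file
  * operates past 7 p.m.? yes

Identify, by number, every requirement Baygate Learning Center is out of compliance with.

1. staff certified in pediatric first aid 0 < 2 → not met
2. condition 'serves infants under 12 months' holds; emergency evacuation plan absent → not met
3. playground equipment inspection 45 days ago vs limit 30 → not met
4. fire-safety inspection 253 days ago vs limit 270 → met
5. condition 'operates past 7 p.m.' holds; lead-paint assessment 94 days ago vs limit 90 → not met
6. medication administration policy absent → not met
7. parent notification policy absent → not met
Not met: 1, 2, 3, 5, 6, 7

1, 2, 3, 5, 6, 7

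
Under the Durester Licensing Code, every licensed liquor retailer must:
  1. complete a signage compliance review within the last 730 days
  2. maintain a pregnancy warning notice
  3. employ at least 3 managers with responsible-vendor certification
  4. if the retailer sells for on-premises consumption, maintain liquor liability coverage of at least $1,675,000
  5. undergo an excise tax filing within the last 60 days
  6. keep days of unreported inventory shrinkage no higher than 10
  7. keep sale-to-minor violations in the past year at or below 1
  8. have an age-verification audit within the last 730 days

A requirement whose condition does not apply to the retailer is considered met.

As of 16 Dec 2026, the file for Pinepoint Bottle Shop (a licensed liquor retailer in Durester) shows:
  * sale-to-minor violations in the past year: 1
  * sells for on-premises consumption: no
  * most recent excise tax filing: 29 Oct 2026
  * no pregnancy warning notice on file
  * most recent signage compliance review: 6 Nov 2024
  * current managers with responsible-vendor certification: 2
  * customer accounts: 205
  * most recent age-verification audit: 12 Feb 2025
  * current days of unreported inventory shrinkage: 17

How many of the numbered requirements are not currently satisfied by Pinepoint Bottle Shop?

1. signage compliance review 770 days ago vs limit 730 → not met
2. pregnancy warning notice absent → not met
3. managers with responsible-vendor certification 2 < 3 → not met
4. condition 'sells for on-premises consumption' does not hold → requirement n/a → met
5. excise tax filing 48 days ago vs limit 60 → met
6. days of unreported inventory shrinkage 17 > 10 → not met
7. sale-to-minor violations in the past year 1 ≤ 1 → met
8. age-verification audit 672 days ago vs limit 730 → met
Not met: 4 of 8

4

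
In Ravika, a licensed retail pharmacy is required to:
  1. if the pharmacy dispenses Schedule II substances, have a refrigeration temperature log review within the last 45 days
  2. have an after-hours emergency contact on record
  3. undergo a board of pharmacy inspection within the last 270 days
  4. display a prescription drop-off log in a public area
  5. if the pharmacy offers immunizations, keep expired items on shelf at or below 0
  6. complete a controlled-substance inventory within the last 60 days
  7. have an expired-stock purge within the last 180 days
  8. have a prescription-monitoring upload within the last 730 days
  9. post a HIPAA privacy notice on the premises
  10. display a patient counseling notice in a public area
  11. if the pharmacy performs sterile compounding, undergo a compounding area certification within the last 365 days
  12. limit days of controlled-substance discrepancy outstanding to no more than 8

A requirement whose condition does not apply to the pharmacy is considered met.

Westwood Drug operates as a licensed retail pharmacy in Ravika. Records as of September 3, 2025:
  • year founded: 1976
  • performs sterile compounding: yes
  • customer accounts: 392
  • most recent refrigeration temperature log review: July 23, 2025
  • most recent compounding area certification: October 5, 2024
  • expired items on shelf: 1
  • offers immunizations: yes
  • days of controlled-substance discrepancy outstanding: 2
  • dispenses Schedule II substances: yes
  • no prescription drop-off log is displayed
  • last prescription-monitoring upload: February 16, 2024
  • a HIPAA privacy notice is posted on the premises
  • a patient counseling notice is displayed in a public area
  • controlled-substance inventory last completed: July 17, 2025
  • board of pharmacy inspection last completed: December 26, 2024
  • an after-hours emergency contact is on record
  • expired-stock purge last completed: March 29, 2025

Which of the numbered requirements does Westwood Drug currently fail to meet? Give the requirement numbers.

1. condition 'dispenses Schedule II substances' holds; refrigeration temperature log review 42 days ago vs limit 45 → met
2. after-hours emergency contact present → met
3. board of pharmacy inspection 251 days ago vs limit 270 → met
4. prescription drop-off log absent → not met
5. condition 'offers immunizations' holds; expired items on shelf 1 > 0 → not met
6. controlled-substance inventory 48 days ago vs limit 60 → met
7. expired-stock purge 158 days ago vs limit 180 → met
8. prescription-monitoring upload 565 days ago vs limit 730 → met
9. HIPAA privacy notice present → met
10. patient counseling notice present → met
11. condition 'performs sterile compounding' holds; compounding area certification 333 days ago vs limit 365 → met
12. days of controlled-substance discrepancy outstanding 2 ≤ 8 → met
Not met: 4, 5

4, 5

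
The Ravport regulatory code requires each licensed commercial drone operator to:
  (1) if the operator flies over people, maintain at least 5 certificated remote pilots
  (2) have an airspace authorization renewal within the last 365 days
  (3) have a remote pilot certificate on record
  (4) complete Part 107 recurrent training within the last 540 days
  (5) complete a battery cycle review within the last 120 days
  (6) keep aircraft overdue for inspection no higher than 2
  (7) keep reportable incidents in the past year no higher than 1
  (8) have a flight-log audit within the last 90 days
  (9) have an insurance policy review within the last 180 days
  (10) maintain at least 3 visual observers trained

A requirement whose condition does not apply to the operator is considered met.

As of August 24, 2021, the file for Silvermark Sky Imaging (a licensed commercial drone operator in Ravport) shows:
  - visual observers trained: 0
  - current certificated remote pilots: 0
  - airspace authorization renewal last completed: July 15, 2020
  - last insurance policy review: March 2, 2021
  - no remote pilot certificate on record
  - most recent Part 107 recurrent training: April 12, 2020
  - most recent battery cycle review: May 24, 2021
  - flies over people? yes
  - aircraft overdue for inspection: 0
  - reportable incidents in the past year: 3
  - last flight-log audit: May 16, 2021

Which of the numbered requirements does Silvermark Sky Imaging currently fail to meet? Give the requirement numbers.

1, 2, 3, 7, 8, 10

1. condition 'flies over people' holds; certificated remote pilots 0 < 5 → not met
2. airspace authorization renewal 405 days ago vs limit 365 → not met
3. remote pilot certificate absent → not met
4. Part 107 recurrent training 499 days ago vs limit 540 → met
5. battery cycle review 92 days ago vs limit 120 → met
6. aircraft overdue for inspection 0 ≤ 2 → met
7. reportable incidents in the past year 3 > 1 → not met
8. flight-log audit 100 days ago vs limit 90 → not met
9. insurance policy review 175 days ago vs limit 180 → met
10. visual observers trained 0 < 3 → not met
Not met: 1, 2, 3, 7, 8, 10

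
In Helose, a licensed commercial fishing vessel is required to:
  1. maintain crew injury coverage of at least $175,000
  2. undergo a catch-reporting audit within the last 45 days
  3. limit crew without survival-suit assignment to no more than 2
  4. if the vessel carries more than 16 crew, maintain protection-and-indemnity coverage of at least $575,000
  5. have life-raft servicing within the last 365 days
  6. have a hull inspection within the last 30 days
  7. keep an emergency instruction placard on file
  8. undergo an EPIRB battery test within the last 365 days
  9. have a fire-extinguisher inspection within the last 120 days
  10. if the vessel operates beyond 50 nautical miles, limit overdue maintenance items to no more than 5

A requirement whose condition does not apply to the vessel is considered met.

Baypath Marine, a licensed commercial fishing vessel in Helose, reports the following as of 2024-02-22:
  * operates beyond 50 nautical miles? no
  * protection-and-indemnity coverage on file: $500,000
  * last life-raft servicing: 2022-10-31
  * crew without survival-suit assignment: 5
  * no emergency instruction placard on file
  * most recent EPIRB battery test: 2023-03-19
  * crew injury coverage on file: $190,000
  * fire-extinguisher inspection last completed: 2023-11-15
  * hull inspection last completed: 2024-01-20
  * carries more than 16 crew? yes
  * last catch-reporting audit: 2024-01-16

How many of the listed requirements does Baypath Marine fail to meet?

1. crew injury coverage $190,000 ≥ $175,000 → met
2. catch-reporting audit 37 days ago vs limit 45 → met
3. crew without survival-suit assignment 5 > 2 → not met
4. condition 'carries more than 16 crew' holds; protection-and-indemnity coverage $500,000 < $575,000 → not met
5. life-raft servicing 479 days ago vs limit 365 → not met
6. hull inspection 33 days ago vs limit 30 → not met
7. emergency instruction placard absent → not met
8. EPIRB battery test 340 days ago vs limit 365 → met
9. fire-extinguisher inspection 99 days ago vs limit 120 → met
10. condition 'operates beyond 50 nautical miles' does not hold → requirement n/a → met
Not met: 5 of 10

5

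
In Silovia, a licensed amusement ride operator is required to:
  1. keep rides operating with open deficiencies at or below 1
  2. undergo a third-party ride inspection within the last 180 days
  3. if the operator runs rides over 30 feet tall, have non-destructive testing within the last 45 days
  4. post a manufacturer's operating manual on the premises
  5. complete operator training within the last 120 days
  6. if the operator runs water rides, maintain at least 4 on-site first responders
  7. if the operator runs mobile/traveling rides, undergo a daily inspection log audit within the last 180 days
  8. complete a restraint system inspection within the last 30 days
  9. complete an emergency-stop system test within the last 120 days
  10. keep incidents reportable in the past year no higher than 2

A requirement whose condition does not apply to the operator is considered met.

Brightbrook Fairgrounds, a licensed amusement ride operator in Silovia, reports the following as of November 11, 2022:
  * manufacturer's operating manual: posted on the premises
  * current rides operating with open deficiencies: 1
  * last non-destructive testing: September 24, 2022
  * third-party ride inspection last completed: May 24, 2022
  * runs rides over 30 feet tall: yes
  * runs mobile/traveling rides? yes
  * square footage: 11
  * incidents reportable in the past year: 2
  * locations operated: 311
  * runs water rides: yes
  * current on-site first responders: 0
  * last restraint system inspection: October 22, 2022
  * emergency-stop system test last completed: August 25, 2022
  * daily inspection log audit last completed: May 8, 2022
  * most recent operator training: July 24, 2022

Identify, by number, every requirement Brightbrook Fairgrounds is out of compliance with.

1. rides operating with open deficiencies 1 ≤ 1 → met
2. third-party ride inspection 171 days ago vs limit 180 → met
3. condition 'runs rides over 30 feet tall' holds; non-destructive testing 48 days ago vs limit 45 → not met
4. manufacturer's operating manual present → met
5. operator training 110 days ago vs limit 120 → met
6. condition 'runs water rides' holds; on-site first responders 0 < 4 → not met
7. condition 'runs mobile/traveling rides' holds; daily inspection log audit 187 days ago vs limit 180 → not met
8. restraint system inspection 20 days ago vs limit 30 → met
9. emergency-stop system test 78 days ago vs limit 120 → met
10. incidents reportable in the past year 2 ≤ 2 → met
Not met: 3, 6, 7

3, 6, 7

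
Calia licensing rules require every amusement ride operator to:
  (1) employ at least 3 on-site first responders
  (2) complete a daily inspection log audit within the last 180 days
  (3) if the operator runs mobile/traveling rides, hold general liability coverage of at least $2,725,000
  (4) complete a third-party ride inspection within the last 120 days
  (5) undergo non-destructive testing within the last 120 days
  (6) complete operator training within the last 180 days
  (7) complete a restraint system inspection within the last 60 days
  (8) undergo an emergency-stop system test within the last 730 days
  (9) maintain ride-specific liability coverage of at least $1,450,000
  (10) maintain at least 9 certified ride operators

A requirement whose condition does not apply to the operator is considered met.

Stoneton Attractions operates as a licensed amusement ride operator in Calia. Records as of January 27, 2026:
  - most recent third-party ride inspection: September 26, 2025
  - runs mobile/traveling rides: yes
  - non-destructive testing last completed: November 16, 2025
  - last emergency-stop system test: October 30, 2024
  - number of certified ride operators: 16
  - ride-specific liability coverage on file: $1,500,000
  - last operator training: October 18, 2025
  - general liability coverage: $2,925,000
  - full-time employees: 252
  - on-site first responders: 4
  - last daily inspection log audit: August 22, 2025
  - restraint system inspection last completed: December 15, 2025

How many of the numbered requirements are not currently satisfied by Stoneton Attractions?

1

1. on-site first responders 4 ≥ 3 → met
2. daily inspection log audit 158 days ago vs limit 180 → met
3. condition 'runs mobile/traveling rides' holds; general liability coverage $2,925,000 ≥ $2,725,000 → met
4. third-party ride inspection 123 days ago vs limit 120 → not met
5. non-destructive testing 72 days ago vs limit 120 → met
6. operator training 101 days ago vs limit 180 → met
7. restraint system inspection 43 days ago vs limit 60 → met
8. emergency-stop system test 454 days ago vs limit 730 → met
9. ride-specific liability coverage $1,500,000 ≥ $1,450,000 → met
10. certified ride operators 16 ≥ 9 → met
Not met: 1 of 10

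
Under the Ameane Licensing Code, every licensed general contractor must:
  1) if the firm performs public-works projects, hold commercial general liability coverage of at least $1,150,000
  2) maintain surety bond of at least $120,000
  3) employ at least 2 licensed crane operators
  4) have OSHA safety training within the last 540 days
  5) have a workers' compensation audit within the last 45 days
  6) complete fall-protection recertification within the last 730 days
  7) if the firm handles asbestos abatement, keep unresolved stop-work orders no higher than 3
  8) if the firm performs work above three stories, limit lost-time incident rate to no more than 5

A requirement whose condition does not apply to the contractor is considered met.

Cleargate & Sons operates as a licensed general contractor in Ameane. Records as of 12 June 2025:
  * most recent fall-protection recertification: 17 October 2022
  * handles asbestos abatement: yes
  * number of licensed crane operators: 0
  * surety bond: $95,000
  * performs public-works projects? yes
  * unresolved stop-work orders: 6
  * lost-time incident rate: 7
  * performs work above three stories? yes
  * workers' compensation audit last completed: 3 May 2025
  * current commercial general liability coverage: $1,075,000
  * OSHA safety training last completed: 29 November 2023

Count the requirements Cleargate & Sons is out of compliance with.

1. condition 'performs public-works projects' holds; commercial general liability coverage $1,075,000 < $1,150,000 → not met
2. surety bond $95,000 < $120,000 → not met
3. licensed crane operators 0 < 2 → not met
4. OSHA safety training 561 days ago vs limit 540 → not met
5. workers' compensation audit 40 days ago vs limit 45 → met
6. fall-protection recertification 969 days ago vs limit 730 → not met
7. condition 'handles asbestos abatement' holds; unresolved stop-work orders 6 > 3 → not met
8. condition 'performs work above three stories' holds; lost-time incident rate 7 > 5 → not met
Not met: 7 of 8

7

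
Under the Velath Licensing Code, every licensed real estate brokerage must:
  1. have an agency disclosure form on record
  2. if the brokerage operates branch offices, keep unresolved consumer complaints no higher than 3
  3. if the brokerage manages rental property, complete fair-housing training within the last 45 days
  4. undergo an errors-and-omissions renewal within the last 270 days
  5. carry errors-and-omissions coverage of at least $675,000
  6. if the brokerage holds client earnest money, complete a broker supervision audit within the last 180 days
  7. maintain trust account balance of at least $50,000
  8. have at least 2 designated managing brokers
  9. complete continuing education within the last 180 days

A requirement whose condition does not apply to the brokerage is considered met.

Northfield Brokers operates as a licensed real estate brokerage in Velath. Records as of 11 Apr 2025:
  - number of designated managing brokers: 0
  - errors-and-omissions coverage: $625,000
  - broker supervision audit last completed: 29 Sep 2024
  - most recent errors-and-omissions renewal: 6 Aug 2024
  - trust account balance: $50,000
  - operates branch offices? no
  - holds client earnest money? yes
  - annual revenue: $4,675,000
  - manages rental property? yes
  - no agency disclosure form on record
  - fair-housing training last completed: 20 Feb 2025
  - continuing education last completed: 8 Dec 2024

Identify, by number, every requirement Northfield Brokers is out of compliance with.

1. agency disclosure form absent → not met
2. condition 'operates branch offices' does not hold → requirement n/a → met
3. condition 'manages rental property' holds; fair-housing training 50 days ago vs limit 45 → not met
4. errors-and-omissions renewal 248 days ago vs limit 270 → met
5. errors-and-omissions coverage $625,000 < $675,000 → not met
6. condition 'holds client earnest money' holds; broker supervision audit 194 days ago vs limit 180 → not met
7. trust account balance $50,000 ≥ $50,000 → met
8. designated managing brokers 0 < 2 → not met
9. continuing education 124 days ago vs limit 180 → met
Not met: 1, 3, 5, 6, 8

1, 3, 5, 6, 8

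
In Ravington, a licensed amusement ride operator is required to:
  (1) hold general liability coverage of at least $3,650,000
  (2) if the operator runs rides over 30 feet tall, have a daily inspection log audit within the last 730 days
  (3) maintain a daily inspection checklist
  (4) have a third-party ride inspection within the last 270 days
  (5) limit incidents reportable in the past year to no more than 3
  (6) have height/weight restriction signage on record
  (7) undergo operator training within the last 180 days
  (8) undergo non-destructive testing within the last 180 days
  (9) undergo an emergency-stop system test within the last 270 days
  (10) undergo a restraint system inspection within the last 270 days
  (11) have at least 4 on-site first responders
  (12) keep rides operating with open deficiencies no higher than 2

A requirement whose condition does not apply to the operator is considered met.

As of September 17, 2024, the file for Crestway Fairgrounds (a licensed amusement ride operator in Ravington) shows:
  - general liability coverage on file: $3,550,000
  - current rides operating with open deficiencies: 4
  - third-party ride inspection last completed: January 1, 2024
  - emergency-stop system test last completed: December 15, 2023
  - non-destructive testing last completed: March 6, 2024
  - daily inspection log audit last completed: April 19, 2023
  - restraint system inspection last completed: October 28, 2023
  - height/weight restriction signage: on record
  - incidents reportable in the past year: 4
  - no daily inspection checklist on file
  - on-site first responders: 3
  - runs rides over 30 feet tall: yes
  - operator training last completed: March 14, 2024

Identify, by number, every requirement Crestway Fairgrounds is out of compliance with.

1, 3, 5, 7, 8, 9, 10, 11, 12

1. general liability coverage $3,550,000 < $3,650,000 → not met
2. condition 'runs rides over 30 feet tall' holds; daily inspection log audit 517 days ago vs limit 730 → met
3. daily inspection checklist absent → not met
4. third-party ride inspection 260 days ago vs limit 270 → met
5. incidents reportable in the past year 4 > 3 → not met
6. height/weight restriction signage present → met
7. operator training 187 days ago vs limit 180 → not met
8. non-destructive testing 195 days ago vs limit 180 → not met
9. emergency-stop system test 277 days ago vs limit 270 → not met
10. restraint system inspection 325 days ago vs limit 270 → not met
11. on-site first responders 3 < 4 → not met
12. rides operating with open deficiencies 4 > 2 → not met
Not met: 1, 3, 5, 7, 8, 9, 10, 11, 12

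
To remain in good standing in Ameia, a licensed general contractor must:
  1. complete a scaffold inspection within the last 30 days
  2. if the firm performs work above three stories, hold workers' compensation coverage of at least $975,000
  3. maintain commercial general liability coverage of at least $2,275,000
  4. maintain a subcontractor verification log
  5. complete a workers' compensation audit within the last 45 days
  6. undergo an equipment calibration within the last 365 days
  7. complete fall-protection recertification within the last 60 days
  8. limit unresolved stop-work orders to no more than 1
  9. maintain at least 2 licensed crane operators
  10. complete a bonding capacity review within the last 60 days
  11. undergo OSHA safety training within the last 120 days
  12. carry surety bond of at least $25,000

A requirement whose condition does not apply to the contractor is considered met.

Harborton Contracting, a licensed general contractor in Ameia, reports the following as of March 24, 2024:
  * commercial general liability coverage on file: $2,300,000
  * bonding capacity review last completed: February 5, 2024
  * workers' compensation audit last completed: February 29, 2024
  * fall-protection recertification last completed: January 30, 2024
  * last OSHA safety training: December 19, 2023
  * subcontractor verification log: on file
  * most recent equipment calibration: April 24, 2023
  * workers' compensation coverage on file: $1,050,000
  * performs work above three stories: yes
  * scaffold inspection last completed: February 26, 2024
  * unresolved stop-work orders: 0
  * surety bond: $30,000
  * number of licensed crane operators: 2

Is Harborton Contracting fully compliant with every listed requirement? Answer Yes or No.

Yes

1. scaffold inspection 27 days ago vs limit 30 → met
2. condition 'performs work above three stories' holds; workers' compensation coverage $1,050,000 ≥ $975,000 → met
3. commercial general liability coverage $2,300,000 ≥ $2,275,000 → met
4. subcontractor verification log present → met
5. workers' compensation audit 24 days ago vs limit 45 → met
6. equipment calibration 335 days ago vs limit 365 → met
7. fall-protection recertification 54 days ago vs limit 60 → met
8. unresolved stop-work orders 0 ≤ 1 → met
9. licensed crane operators 2 ≥ 2 → met
10. bonding capacity review 48 days ago vs limit 60 → met
11. OSHA safety training 96 days ago vs limit 120 → met
12. surety bond $30,000 ≥ $25,000 → met
All met.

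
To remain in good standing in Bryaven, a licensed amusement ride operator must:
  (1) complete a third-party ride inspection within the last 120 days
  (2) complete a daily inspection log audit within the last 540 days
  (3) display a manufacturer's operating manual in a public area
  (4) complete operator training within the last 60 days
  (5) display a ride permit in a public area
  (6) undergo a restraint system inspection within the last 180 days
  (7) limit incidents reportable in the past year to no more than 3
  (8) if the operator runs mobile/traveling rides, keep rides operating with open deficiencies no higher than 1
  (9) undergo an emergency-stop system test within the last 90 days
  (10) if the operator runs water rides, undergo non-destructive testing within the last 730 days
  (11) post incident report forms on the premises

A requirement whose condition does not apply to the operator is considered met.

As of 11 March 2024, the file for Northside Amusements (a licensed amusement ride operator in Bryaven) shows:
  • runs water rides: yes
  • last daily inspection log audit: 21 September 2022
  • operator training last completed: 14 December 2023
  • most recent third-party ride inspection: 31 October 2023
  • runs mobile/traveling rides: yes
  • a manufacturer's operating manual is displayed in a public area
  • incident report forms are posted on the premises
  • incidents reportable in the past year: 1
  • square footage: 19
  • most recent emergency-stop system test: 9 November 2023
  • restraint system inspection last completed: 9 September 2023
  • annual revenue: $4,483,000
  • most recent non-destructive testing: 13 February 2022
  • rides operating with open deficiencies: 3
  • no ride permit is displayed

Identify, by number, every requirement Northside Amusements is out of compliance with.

1. third-party ride inspection 132 days ago vs limit 120 → not met
2. daily inspection log audit 537 days ago vs limit 540 → met
3. manufacturer's operating manual present → met
4. operator training 88 days ago vs limit 60 → not met
5. ride permit absent → not met
6. restraint system inspection 184 days ago vs limit 180 → not met
7. incidents reportable in the past year 1 ≤ 3 → met
8. condition 'runs mobile/traveling rides' holds; rides operating with open deficiencies 3 > 1 → not met
9. emergency-stop system test 123 days ago vs limit 90 → not met
10. condition 'runs water rides' holds; non-destructive testing 757 days ago vs limit 730 → not met
11. incident report forms present → met
Not met: 1, 4, 5, 6, 8, 9, 10

1, 4, 5, 6, 8, 9, 10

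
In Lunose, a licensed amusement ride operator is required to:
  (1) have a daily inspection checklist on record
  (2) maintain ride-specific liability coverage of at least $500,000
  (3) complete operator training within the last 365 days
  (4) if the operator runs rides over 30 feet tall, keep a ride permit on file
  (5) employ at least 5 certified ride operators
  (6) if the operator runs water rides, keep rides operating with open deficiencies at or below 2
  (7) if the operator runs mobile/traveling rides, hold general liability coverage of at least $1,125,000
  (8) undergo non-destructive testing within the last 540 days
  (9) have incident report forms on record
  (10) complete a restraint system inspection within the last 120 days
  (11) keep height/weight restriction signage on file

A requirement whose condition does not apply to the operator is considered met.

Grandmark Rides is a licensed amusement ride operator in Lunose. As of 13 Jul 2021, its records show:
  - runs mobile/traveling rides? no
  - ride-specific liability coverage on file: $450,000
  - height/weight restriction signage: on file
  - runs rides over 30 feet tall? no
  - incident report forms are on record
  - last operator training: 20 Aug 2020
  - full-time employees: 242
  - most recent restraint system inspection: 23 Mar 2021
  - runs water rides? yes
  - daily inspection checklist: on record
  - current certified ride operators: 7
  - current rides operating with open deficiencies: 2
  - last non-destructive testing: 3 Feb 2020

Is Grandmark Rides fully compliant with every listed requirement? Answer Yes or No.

1. daily inspection checklist present → met
2. ride-specific liability coverage $450,000 < $500,000 → not met
3. operator training 327 days ago vs limit 365 → met
4. condition 'runs rides over 30 feet tall' does not hold → requirement n/a → met
5. certified ride operators 7 ≥ 5 → met
6. condition 'runs water rides' holds; rides operating with open deficiencies 2 ≤ 2 → met
7. condition 'runs mobile/traveling rides' does not hold → requirement n/a → met
8. non-destructive testing 526 days ago vs limit 540 → met
9. incident report forms present → met
10. restraint system inspection 112 days ago vs limit 120 → met
11. height/weight restriction signage present → met
Not met: 2

No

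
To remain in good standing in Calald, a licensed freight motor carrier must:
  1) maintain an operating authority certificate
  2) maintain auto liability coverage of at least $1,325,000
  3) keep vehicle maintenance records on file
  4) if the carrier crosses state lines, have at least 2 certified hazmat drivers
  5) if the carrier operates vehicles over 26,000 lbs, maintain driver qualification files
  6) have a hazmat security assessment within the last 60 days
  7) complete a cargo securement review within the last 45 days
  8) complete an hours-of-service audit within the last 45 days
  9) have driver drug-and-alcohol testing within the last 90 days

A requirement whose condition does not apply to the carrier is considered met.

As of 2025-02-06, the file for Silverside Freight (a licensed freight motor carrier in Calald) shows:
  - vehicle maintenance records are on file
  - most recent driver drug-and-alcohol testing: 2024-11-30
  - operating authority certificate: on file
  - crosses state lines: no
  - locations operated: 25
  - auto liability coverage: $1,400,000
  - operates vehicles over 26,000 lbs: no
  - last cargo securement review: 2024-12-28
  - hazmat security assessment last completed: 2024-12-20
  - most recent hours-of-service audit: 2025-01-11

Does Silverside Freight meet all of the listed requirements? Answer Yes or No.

Yes

1. operating authority certificate present → met
2. auto liability coverage $1,400,000 ≥ $1,325,000 → met
3. vehicle maintenance records present → met
4. condition 'crosses state lines' does not hold → requirement n/a → met
5. condition 'operates vehicles over 26,000 lbs' does not hold → requirement n/a → met
6. hazmat security assessment 48 days ago vs limit 60 → met
7. cargo securement review 40 days ago vs limit 45 → met
8. hours-of-service audit 26 days ago vs limit 45 → met
9. driver drug-and-alcohol testing 68 days ago vs limit 90 → met
All met.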